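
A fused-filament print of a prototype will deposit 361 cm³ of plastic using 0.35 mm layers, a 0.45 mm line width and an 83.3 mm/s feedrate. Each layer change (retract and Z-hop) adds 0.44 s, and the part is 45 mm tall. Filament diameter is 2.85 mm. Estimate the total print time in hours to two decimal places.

Line area = 0.35 × 0.45, so 0.1575 mm².
Toolpath length = 361 cm³ / 0.1575 mm² = 361000 / 0.1575 = 2292063.5 mm.
Time extruding: 2292063.5 / 83.3 → 27515.8 s.
Layer count = ceil(45 / 0.35) = 129.
Non-print overhead = 129 × 0.44 = 56.76 s.
Total = 27515.8 + 56.76 = 27572.56 s = 7.66 hours.

7.66 hours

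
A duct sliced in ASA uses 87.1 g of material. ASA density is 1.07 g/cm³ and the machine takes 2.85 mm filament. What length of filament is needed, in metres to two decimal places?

Extruded volume: 87.1/1.07 = 81.4019 cm³ (81401.9 mm³).
A = π r² = π × 1.425² = 6.3794 mm².
L = V/A = 81401.9/6.3794 = 12760.12 mm → 12.76 m.

12.76 m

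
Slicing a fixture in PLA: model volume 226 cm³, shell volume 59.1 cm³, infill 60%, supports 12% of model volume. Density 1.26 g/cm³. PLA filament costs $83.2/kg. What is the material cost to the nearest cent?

Volume inside the shell = 226 − 59.1 = 166.9 cm³.
Deposited infill = 0.60 × 166.9, so 100.14 cm³.
Support: 0.12 × 226 → 27.12 cm³.
Deposited volume: 59.1 + 100.14 + 27.12 → 186.36 cm³.
Mass = 186.36 × 1.26, so 234.8136 g.
At $83.2/kg: 234.8136/1000 × 83.2 = $19.54.

$19.54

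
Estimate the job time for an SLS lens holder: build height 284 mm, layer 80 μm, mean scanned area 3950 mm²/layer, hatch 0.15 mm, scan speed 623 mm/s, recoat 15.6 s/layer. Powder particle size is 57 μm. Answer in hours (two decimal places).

57.06 hours

Number of layers: 284 / 0.08 → 3550 (rounded up).
Scan path per layer: 3950 / 0.15 → 26333.3 mm.
Laser time per layer = 26333.3 / 623 = 42.2685 s.
Time per layer = 42.2685 + 15.6 = 57.8685 s.
3550 layers × 57.8685 s/layer = 205433.175 s, i.e. 57.06 hours.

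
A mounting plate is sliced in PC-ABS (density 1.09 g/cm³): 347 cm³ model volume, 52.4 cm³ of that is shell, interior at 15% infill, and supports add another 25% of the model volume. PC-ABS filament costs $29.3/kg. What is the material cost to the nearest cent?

$5.86

Volume inside the shell = 347 − 52.4 = 294.6 cm³.
Infill volume = 0.15 × 294.6 = 44.19 cm³.
Support = 0.25 × 347, so 86.75 cm³.
Total printed volume = 52.4 + 44.19 + 86.75 = 183.34 cm³.
Mass: 183.34 × 1.09 → 199.8406 g.
Cost = 199.8406 g / 1000 × $29.3/kg = $5.86.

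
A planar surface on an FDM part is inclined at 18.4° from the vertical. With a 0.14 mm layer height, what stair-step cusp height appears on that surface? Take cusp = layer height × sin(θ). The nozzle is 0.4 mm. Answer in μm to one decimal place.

44.2 μm

Cusp = layer height × sin(18.4°) = 0.14 × 0.3156 = 0.044184 mm = 44.2 μm.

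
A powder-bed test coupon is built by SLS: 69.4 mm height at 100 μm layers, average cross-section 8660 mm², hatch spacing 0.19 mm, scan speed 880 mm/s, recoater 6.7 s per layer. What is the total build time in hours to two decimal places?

Layer count = ceil(69.4 / 0.1) = 694.
Scan path per layer = 8660 / 0.19, so 45578.9 mm.
Per-layer scan time = 45578.9 / 880 = 51.7942 s.
Layer cycle = 51.7942 + 6.7 = 58.4942 s.
694 layers × 58.4942 s/layer = 40594.9748 s, i.e. 11.28 hours.

11.28 hours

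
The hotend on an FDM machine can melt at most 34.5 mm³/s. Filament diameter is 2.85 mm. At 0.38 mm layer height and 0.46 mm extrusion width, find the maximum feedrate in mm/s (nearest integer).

Bead cross-section = 0.38 × 0.46, so 0.1748 mm².
Max speed = 34.5 / 0.1748 = 197.37 ≈ 197 mm/s.

197 mm/s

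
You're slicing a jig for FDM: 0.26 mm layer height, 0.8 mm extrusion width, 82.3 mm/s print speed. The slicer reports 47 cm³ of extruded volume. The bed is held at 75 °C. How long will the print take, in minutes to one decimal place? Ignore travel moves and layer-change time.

45.8 minutes

Extrusion cross-section = 0.26 × 0.8, so 0.208 mm².
Total extruded path = 47000/0.208 = 225961.5 mm.
Extrusion time = 225961.5 / 82.3, so 2745.6 s.
In the requested units: 2745.6 s = 45.8 minutes.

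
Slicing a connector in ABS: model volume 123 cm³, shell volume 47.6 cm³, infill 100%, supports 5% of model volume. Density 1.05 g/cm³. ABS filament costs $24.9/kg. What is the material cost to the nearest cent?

$3.38

Interior volume: 123 − 47.6 → 75.4 cm³.
Infill deposited = 1.00 × 75.4, so 75.4 cm³.
Support = 0.05 × 123, so 6.15 cm³.
Total printed volume: 47.6 + 75.4 + 6.15 → 129.15 cm³.
Mass = 129.15 × 1.05 = 135.6075 g.
At $24.9/kg: 135.6075/1000 × 24.9 = $3.38.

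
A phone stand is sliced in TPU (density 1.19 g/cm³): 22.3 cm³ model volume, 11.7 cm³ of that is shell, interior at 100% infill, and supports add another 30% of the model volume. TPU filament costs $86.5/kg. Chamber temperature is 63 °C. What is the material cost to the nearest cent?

$2.98

Volume inside the shell: 22.3 − 11.7 → 10.6 cm³.
Deposited infill: 1.00 × 10.6 → 10.6 cm³.
Support = 0.30 × 22.3, so 6.69 cm³.
Total extruded: 11.7 + 10.6 + 6.69 → 28.99 cm³.
Mass: 28.99 × 1.19 → 34.4981 g.
At $86.5/kg: 34.4981/1000 × 86.5 = $2.98.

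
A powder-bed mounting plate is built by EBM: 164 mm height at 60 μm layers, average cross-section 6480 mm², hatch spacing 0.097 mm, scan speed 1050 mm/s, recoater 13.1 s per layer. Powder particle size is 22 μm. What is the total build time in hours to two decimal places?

Number of layers: 164 / 0.06 → 2734 (rounded up).
Hatch length per layer = 6480 / 0.097 = 66804.1 mm.
Beam time per layer: 66804.1 / 1050 → 63.623 s.
Layer cycle: 63.623 + 13.1 → 76.723 s.
Total: 2734 × 76.723 s = 209760.682 s → 58.27 hours.

58.27 hours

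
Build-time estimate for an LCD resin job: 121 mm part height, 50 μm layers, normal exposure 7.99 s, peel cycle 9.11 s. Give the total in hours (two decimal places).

Number of layers: 121 / 0.05 → 2420 (rounded up).
Per-layer time = 7.99 + 9.11, so 17.1 s.
Build time: 2420 × 17.1 s = 41382 s, i.e. 11.50 hours.

11.50 hours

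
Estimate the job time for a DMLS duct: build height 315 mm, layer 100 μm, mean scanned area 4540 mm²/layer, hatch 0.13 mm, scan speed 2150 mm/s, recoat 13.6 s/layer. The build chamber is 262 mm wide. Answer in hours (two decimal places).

Number of layers: 315 / 0.1 → 3150 (rounded up).
Scan path per layer = 4540 / 0.13 = 34923.1 mm.
Per-layer scan time = 34923.1 / 2150 = 16.2433 s.
Layer cycle = 16.2433 + 13.6 = 29.8433 s.
Build time = 3150 × 29.8433 = 94006.395 s = 26.11 hours.

26.11 hours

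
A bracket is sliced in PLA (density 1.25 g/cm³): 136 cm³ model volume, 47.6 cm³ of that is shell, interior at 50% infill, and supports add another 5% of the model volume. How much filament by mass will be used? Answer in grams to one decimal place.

Volume inside the shell = 136 − 47.6, so 88.4 cm³.
Infill deposited: 0.50 × 88.4 → 44.2 cm³.
Support = 0.05 × 136, so 6.8 cm³.
Deposited volume = 47.6 + 44.2 + 6.8 = 98.6 cm³.
Mass: 98.6 × 1.25 → 123.25 g.

123.3 g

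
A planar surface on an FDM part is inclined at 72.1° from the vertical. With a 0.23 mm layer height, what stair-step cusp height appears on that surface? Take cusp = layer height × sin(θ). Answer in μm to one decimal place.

218.9 μm

sin(72.1°) = 0.9516, so cusp = 0.23 × 0.9516 = 0.218868 mm → 218.9 μm.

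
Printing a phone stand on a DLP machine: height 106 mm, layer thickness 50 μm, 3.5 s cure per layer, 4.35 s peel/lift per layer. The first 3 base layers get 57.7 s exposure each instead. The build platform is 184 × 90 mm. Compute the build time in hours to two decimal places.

Number of layers: 106 / 0.05 → 2120 (rounded up).
Base layers = 3 × (57.7 + 4.35), so 186.15 s.
Normal layers = 2117 × (3.5 + 4.35), so 16618.45 s.
Sum: 186.15 + 16618.45 = 16804.6 s → 4.67 hours.

4.67 hours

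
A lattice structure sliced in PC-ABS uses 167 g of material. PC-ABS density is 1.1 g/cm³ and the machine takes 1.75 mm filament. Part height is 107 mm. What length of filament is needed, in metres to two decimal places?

Extruded volume: 167/1.1 = 151.8182 cm³ (151818.2 mm³).
Filament cross-section = π × (1.75/2)² = 2.4053 mm².
Length = 151818.2 / 2.4053 = 63118.2 mm = 63.12 m.

63.12 m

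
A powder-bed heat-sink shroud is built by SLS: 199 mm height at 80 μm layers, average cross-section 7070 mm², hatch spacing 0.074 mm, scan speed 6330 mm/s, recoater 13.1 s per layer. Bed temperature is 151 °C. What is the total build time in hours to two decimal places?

19.48 hours

Layer count = ceil(199 / 0.08) = 2488.
Hatch length per layer = 7070 / 0.074, so 95540.5 mm.
Laser time per layer = 95540.5 / 6330, so 15.0933 s.
Per-layer time = 15.0933 + 13.1, so 28.1933 s.
Total: 2488 × 28.1933 s = 70144.9304 s → 19.48 hours.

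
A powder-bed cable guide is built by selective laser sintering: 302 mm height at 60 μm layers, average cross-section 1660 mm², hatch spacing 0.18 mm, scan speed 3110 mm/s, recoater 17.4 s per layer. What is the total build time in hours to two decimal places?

28.48 hours

Layer count = ceil(302 / 0.06) = 5034.
Hatch length per layer = 1660 / 0.18 = 9222.2 mm.
Laser time per layer = 9222.2 / 3110 = 2.9653 s.
Per-layer time = 2.9653 + 17.4, so 20.3653 s.
5034 layers × 20.3653 s/layer = 102518.9202 s, i.e. 28.48 hours.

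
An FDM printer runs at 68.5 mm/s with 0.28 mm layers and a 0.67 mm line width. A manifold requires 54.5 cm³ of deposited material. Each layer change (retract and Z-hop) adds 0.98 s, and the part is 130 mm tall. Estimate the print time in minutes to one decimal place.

78.3 minutes

Bead cross-section: 0.28 × 0.67 → 0.1876 mm².
Total extruded path = 54500/0.1876 = 290511.7 mm.
Extrusion time = 290511.7 / 68.5, so 4241 s.
Number of layers: 130 / 0.28 → 465 (rounded up).
Layer-change overhead = 465 × 0.98, so 455.7 s.
Altogether 4241 + 455.7 = 4696.7 s, i.e. 78.3 minutes.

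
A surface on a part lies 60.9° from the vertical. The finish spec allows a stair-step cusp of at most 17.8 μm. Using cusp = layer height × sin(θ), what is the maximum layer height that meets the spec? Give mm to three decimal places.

Layer height = cusp / sin(60.9°) = 0.0178 / 0.8738 = 0.020 mm.

0.020 mm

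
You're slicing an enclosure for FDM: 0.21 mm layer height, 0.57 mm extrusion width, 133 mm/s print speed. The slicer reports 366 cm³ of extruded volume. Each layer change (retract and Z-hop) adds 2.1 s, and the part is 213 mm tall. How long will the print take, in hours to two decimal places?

Extrusion cross-section = 0.21 × 0.57 = 0.1197 mm².
Total extruded path = 366000/0.1197 = 3057644.1 mm.
Extrusion time: 3057644.1 / 133 → 22989.8 s.
Layers = ⌈213/0.21⌉ = 1015.
Layer-change overhead = 1015 × 2.1, so 2131.5 s.
Altogether 22989.8 + 2131.5 = 25121.3 s, i.e. 6.98 hours.

6.98 hours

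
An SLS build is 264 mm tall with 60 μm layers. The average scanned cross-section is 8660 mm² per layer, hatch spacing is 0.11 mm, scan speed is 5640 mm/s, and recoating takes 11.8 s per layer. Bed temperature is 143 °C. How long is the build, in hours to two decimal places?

31.48 hours

Layers = ⌈264/0.06⌉ = 4400.
Per-layer scan distance: 8660 / 0.11 → 78727.3 mm.
Laser time per layer: 78727.3 / 5640 → 13.9587 s.
Time per layer = 13.9587 + 11.8, so 25.7587 s.
4400 layers × 25.7587 s/layer = 113338.28 s, i.e. 31.48 hours.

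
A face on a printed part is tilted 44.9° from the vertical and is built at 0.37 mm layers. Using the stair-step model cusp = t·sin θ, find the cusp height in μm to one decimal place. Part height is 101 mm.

261.2 μm

h_c = t·sin θ = 0.37 × 0.7059 = 0.261183 mm (261.2 μm).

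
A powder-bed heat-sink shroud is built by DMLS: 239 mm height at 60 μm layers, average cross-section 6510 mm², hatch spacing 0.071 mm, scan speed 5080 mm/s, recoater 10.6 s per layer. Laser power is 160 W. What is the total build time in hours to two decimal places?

31.71 hours

Layers = ⌈239/0.06⌉ = 3984.
Scan path per layer: 6510 / 0.071 → 91690.1 mm.
Per-layer scan time = 91690.1 / 5080, so 18.0492 s.
Per-layer time: 18.0492 + 10.6 → 28.6492 s.
Build time = 3984 × 28.6492 = 114138.4128 s = 31.71 hours.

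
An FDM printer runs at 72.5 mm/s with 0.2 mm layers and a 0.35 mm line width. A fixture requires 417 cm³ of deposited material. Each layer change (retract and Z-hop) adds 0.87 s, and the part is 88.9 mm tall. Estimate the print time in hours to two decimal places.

22.93 hours

Line area = 0.2 × 0.35, so 0.07 mm².
Toolpath length = 417 cm³ / 0.07 mm² = 417000 / 0.07 = 5957142.9 mm.
Time extruding = 5957142.9 / 72.5, so 82167.5 s.
Number of layers: 88.9 / 0.2 → 445 (rounded up).
Layer-change overhead = 445 × 0.87 = 387.15 s.
Altogether 82167.5 + 387.15 = 82554.65 s, i.e. 22.93 hours.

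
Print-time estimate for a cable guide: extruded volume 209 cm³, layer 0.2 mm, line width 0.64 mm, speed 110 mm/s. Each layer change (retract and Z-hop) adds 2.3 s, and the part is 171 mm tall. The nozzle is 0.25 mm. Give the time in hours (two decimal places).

4.67 hours

Bead cross-section = 0.2 × 0.64 = 0.128 mm².
Toolpath length = 209 cm³ / 0.128 mm² = 209000 / 0.128 = 1632812.5 mm.
Time extruding = 1632812.5 / 110 = 14843.8 s.
Number of layers: 171 / 0.2 → 855 (rounded up).
Non-print overhead = 855 × 2.3 = 1966.5 s.
Altogether 14843.8 + 1966.5 = 16810.3 s, i.e. 4.67 hours.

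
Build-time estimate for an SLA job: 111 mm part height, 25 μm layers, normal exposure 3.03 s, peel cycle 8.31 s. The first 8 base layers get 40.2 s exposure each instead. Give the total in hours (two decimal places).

14.07 hours

Layer count = ceil(111 / 0.025) = 4440.
Burn-in layers = 8 × (40.2 + 8.31) = 388.08 s.
Remaining layers: 4432 × (3.03 + 8.31) → 50258.88 s.
Total = 388.08 + 50258.88 = 50646.96 s = 14.07 hours.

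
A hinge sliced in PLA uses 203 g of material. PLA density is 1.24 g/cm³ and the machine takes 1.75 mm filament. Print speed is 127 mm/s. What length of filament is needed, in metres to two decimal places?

Extruded volume: 203/1.24 = 163.7097 cm³ (163709.7 mm³).
Cross-section of 1.75 mm filament: π·(1.75/2)² = 2.4053 mm².
Length = 163709.7 / 2.4053 = 68062.07 mm = 68.06 m.

68.06 m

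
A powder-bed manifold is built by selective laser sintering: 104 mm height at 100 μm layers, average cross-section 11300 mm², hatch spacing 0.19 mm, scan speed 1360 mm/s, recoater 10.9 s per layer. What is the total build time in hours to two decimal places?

15.78 hours

Number of layers: 104 / 0.1 → 1040 (rounded up).
Per-layer scan distance: 11300 / 0.19 → 59473.7 mm.
Per-layer scan time = 59473.7 / 1360, so 43.7307 s.
Time per layer = 43.7307 + 10.9, so 54.6307 s.
1040 layers × 54.6307 s/layer = 56815.928 s, i.e. 15.78 hours.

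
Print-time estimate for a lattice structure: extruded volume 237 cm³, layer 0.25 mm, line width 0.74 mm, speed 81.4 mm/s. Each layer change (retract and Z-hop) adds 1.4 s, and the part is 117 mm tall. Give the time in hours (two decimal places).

Line area = 0.25 × 0.74, so 0.185 mm².
Toolpath length = 237 cm³ / 0.185 mm² = 237000 / 0.185 = 1281081.1 mm.
Print-move time = 1281081.1 / 81.4 = 15738.1 s.
Number of layers: 117 / 0.25 → 468 (rounded up).
Z-hop total = 468 × 1.4, so 655.2 s.
Total = 15738.1 + 655.2 = 16393.3 s = 4.55 hours.

4.55 hours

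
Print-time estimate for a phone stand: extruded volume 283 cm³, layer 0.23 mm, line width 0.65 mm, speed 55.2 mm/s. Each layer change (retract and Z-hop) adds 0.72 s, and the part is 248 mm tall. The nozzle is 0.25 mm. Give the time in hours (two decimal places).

Line area: 0.23 × 0.65 → 0.1495 mm².
Path length: 283000 mm³ / 0.1495 mm² → 1892976.6 mm.
Extrusion time = 1892976.6 / 55.2 = 34293.1 s.
Layers = ⌈248/0.23⌉ = 1079.
Z-hop total: 1079 × 0.72 → 776.88 s.
Altogether 34293.1 + 776.88 = 35069.98 s, i.e. 9.74 hours.

9.74 hours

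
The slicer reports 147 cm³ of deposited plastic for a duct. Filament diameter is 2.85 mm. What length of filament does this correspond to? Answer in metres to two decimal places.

23.04 m

Cross-section of 2.85 mm filament: π·(2.85/2)² = 6.3794 mm².
L = 147000 mm³ / 6.3794 mm² = 23042.92 mm, i.e. 23.04 m.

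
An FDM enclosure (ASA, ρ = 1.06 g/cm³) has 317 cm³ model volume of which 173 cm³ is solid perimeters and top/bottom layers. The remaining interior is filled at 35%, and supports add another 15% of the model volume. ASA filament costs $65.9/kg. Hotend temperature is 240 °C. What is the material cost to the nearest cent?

Infill region = 317 − 173 = 144 cm³.
Deposited infill = 0.35 × 144 = 50.4 cm³.
Support: 0.15 × 317 → 47.55 cm³.
Total printed volume: 173 + 50.4 + 47.55 → 270.95 cm³.
Mass = 270.95 × 1.06, so 287.207 g.
At $65.9/kg: 287.207/1000 × 65.9 = $18.93.

$18.93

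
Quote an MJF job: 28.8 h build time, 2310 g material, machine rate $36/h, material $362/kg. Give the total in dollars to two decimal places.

Time charge = 36 × 28.8 = $1036.80.
Feedstock cost = 362 × 2310/1000, so $836.22.
Total = 1036.80 + 836.22 = $1873.02.

$1873.02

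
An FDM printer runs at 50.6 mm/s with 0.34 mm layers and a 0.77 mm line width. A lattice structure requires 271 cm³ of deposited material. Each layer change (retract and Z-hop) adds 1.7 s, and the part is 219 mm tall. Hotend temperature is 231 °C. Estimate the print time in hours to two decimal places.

Bead cross-section: 0.34 × 0.77 → 0.2618 mm².
Total extruded path = 271000/0.2618 = 1035141.3 mm.
Time extruding = 1035141.3 / 50.6 = 20457.3 s.
Number of layers: 219 / 0.34 → 645 (rounded up).
Non-print overhead = 645 × 1.7, so 1096.5 s.
Altogether 20457.3 + 1096.5 = 21553.8 s, i.e. 5.99 hours.

5.99 hours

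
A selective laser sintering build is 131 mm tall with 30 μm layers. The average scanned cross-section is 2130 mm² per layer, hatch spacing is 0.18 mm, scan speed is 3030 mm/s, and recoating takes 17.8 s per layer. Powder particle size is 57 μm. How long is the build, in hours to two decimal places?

26.33 hours

Layer count = ceil(131 / 0.03) = 4367.
Scan path per layer: 2130 / 0.18 → 11833.3 mm.
Scan time per layer: 11833.3 / 3030 → 3.9054 s.
Time per layer = 3.9054 + 17.8 = 21.7054 s.
Build time = 4367 × 21.7054 = 94787.4818 s = 26.33 hours.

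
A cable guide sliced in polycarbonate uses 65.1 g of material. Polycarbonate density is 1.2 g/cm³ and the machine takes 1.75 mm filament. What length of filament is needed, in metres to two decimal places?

22.55 m

Volume = 65.1 g / 1.2 g·cm⁻³ = 54.25 cm³ = 54250 mm³.
Filament cross-section = π × (1.75/2)² = 2.4053 mm².
Length = 54250 / 2.4053 = 22554.36 mm = 22.55 m.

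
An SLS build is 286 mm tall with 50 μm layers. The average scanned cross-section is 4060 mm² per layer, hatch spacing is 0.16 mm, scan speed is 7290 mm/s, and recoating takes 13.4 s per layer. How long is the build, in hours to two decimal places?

Number of layers: 286 / 0.05 → 5720 (rounded up).
Per-layer scan distance = 4060 / 0.16 = 25375 mm.
Per-layer scan time = 25375 / 7290 = 3.4808 s.
Layer cycle = 3.4808 + 13.4 = 16.8808 s.
Build time = 5720 × 16.8808 = 96558.176 s = 26.82 hours.

26.82 hours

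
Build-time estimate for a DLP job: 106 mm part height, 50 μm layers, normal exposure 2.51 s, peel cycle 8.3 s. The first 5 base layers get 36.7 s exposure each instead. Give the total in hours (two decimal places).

6.41 hours

Number of layers: 106 / 0.05 → 2120 (rounded up).
Base layers = 5 × (36.7 + 8.3), so 225 s.
Remaining layers: 2115 × (2.51 + 8.3) → 22863.15 s.
Sum: 225 + 22863.15 = 23088.15 s → 6.41 hours.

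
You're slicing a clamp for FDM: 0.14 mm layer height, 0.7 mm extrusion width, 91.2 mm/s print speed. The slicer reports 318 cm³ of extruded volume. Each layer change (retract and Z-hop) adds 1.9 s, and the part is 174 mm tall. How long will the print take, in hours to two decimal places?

Bead cross-section = 0.14 × 0.7, so 0.098 mm².
Path length: 318000 mm³ / 0.098 mm² → 3244898 mm.
Print-move time: 3244898 / 91.2 → 35580 s.
Layer count = ceil(174 / 0.14) = 1243.
Layer-change overhead = 1243 × 1.9, so 2361.7 s.
Altogether 35580 + 2361.7 = 37941.7 s, i.e. 10.54 hours.

10.54 hours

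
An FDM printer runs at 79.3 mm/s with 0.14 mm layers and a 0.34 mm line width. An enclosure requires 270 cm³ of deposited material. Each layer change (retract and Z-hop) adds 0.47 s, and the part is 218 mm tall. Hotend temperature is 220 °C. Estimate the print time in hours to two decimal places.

20.07 hours

Bead cross-section = 0.14 × 0.34 = 0.0476 mm².
Total extruded path = 270000/0.0476 = 5672268.9 mm.
Extrusion time: 5672268.9 / 79.3 → 71529.2 s.
Number of layers: 218 / 0.14 → 1558 (rounded up).
Non-print overhead = 1558 × 0.47 = 732.26 s.
Altogether 71529.2 + 732.26 = 72261.46 s, i.e. 20.07 hours.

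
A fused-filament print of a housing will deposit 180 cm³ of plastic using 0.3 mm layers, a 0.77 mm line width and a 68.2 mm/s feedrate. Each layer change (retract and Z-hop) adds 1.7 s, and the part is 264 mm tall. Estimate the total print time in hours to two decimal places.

3.59 hours

Extrusion cross-section: 0.3 × 0.77 → 0.231 mm².
Total extruded path = 180000/0.231 = 779220.8 mm.
Time extruding = 779220.8 / 68.2 = 11425.5 s.
Number of layers: 264 / 0.3 → 880 (rounded up).
Non-print overhead: 880 × 1.7 → 1496 s.
Altogether 11425.5 + 1496 = 12921.5 s, i.e. 3.59 hours.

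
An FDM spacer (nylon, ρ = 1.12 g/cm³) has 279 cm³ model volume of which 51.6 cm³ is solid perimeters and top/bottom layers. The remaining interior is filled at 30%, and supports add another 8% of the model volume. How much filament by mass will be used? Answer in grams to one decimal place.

Infill region = 279 − 51.6, so 227.4 cm³.
Deposited infill = 0.30 × 227.4, so 68.22 cm³.
Support = 0.08 × 279, so 22.32 cm³.
Total printed volume: 51.6 + 68.22 + 22.32 → 142.14 cm³.
Mass = 142.14 × 1.12, so 159.1968 g.

159.2 g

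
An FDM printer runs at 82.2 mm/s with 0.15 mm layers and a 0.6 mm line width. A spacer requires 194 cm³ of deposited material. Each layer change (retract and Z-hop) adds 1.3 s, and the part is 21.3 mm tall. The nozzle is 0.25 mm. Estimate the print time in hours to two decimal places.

7.34 hours

Extrusion cross-section: 0.15 × 0.6 → 0.09 mm².
Total extruded path = 194000/0.09 = 2155555.6 mm.
Time extruding = 2155555.6 / 82.2 = 26223.3 s.
Layers = ⌈21.3/0.15⌉ = 142.
Non-print overhead: 142 × 1.3 → 184.6 s.
Altogether 26223.3 + 184.6 = 26407.9 s, i.e. 7.34 hours.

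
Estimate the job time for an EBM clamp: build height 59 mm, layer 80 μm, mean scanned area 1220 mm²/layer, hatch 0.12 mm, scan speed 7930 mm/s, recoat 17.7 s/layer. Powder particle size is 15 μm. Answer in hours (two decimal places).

Layers = ⌈59/0.08⌉ = 738.
Hatch length per layer = 1220 / 0.12, so 10166.7 mm.
Per-layer scan time: 10166.7 / 7930 → 1.2821 s.
Per-layer time = 1.2821 + 17.7 = 18.9821 s.
Total: 738 × 18.9821 s = 14008.7898 s → 3.89 hours.

3.89 hours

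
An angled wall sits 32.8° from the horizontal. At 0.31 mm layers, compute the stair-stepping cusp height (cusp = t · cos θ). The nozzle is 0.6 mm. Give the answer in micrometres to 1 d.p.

260.6 μm

cos(32.8°) = 0.8406, so cusp = 0.31 × 0.8406 = 0.260586 mm → 260.6 μm.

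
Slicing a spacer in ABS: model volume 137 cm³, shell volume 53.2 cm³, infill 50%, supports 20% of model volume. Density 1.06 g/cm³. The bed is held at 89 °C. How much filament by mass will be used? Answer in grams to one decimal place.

Volume inside the shell = 137 − 53.2, so 83.8 cm³.
Infill volume = 0.50 × 83.8 = 41.9 cm³.
Support: 0.20 × 137 → 27.4 cm³.
Deposited volume: 53.2 + 41.9 + 27.4 → 122.5 cm³.
Mass = 122.5 × 1.06, so 129.85 g.

129.9 g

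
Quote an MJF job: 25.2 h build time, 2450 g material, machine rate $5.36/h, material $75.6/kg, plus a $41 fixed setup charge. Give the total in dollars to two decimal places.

$361.29

Machine-time cost = 5.36 × 25.2 = $135.072.
Feedstock cost = 75.6 × 2450/1000, so $185.22.
Adding setup: 135.072 + 185.22 + 41 → 361.292 ≈ $361.29.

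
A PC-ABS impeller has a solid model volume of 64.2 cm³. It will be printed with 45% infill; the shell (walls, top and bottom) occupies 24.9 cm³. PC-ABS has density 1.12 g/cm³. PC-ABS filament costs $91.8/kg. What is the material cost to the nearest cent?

Infill region = 64.2 − 24.9 = 39.3 cm³.
Deposited infill = 0.45 × 39.3 = 17.685 cm³.
Deposited volume = 24.9 + 17.685, so 42.585 cm³.
Mass = 42.585 × 1.12, so 47.6952 g.
At $91.8/kg: 47.6952/1000 × 91.8 = $4.38.

$4.38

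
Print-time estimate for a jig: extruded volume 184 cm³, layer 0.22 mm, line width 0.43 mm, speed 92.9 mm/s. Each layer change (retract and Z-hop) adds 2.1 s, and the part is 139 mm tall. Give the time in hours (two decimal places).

Extrusion cross-section = 0.22 × 0.43 = 0.0946 mm².
Path length: 184000 mm³ / 0.0946 mm² → 1945031.7 mm.
Print-move time = 1945031.7 / 92.9 = 20936.8 s.
Number of layers: 139 / 0.22 → 632 (rounded up).
Layer-change overhead = 632 × 2.1, so 1327.2 s.
Total = 20936.8 + 1327.2 = 22264 s = 6.18 hours.

6.18 hours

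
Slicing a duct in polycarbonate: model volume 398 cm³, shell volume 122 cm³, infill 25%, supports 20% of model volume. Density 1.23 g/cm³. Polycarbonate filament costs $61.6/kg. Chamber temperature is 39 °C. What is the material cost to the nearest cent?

$20.50

Volume inside the shell: 398 − 122 → 276 cm³.
Infill volume = 0.25 × 276, so 69 cm³.
Support: 0.20 × 398 → 79.6 cm³.
Deposited volume: 122 + 69 + 79.6 → 270.6 cm³.
Mass = 270.6 × 1.23 = 332.838 g.
At $61.6/kg: 332.838/1000 × 61.6 = $20.50.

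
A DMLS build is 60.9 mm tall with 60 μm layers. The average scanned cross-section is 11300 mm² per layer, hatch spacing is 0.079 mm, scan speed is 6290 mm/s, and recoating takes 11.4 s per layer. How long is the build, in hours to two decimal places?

9.63 hours

Layer count = ceil(60.9 / 0.06) = 1015.
Per-layer scan distance = 11300 / 0.079 = 143038 mm.
Laser time per layer = 143038 / 6290, so 22.7405 s.
Layer cycle = 22.7405 + 11.4 = 34.1405 s.
Total: 1015 × 34.1405 s = 34652.6075 s → 9.63 hours.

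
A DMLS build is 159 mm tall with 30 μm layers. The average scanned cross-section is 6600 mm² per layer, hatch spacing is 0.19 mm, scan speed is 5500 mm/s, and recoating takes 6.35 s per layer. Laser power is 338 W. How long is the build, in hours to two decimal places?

18.65 hours

Number of layers: 159 / 0.03 → 5300 (rounded up).
Per-layer scan distance = 6600 / 0.19 = 34736.8 mm.
Laser time per layer: 34736.8 / 5500 → 6.3158 s.
Per-layer time = 6.3158 + 6.35, so 12.6658 s.
Build time = 5300 × 12.6658 = 67128.74 s = 18.65 hours.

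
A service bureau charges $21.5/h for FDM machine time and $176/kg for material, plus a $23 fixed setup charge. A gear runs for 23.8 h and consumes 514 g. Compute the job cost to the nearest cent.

$625.16

Machine-time cost = 21.5 × 23.8 = $511.70.
Material charge = 176 × 514/1000, so $90.464.
Adding setup: 511.70 + 90.464 + 23 → 625.164 ≈ $625.16.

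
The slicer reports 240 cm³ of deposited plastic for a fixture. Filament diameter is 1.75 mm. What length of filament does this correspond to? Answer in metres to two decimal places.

Filament cross-section = π × (1.75/2)² = 2.4053 mm².
Length = 240 cm³ / 2.4053 mm² = 240000 / 2.4053 = 99779.65 mm = 99.78 m.

99.78 m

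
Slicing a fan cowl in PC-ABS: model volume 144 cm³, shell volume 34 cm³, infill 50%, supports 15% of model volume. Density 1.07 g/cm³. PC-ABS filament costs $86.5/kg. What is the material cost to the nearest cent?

Volume inside the shell = 144 − 34, so 110 cm³.
Infill volume: 0.50 × 110 → 55 cm³.
Support = 0.15 × 144 = 21.6 cm³.
Deposited volume: 34 + 55 + 21.6 → 110.6 cm³.
Mass = 110.6 × 1.07, so 118.342 g.
At $86.5/kg: 118.342/1000 × 86.5 = $10.24.

$10.24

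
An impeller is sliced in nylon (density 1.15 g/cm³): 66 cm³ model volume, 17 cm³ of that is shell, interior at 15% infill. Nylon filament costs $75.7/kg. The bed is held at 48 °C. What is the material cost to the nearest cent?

Interior volume = 66 − 17 = 49 cm³.
Infill volume = 0.15 × 49, so 7.35 cm³.
Deposited volume = 17 + 7.35 = 24.35 cm³.
Mass = 24.35 × 1.15, so 28.0025 g.
Cost = 28.0025 g / 1000 × $75.7/kg = $2.12.

$2.12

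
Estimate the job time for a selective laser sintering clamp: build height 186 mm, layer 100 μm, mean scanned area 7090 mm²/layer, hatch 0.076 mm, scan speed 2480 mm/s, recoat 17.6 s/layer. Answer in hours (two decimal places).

28.53 hours

Number of layers: 186 / 0.1 → 1860 (rounded up).
Scan path per layer = 7090 / 0.076, so 93289.5 mm.
Laser time per layer = 93289.5 / 2480 = 37.6167 s.
Layer cycle = 37.6167 + 17.6 = 55.2167 s.
Build time = 1860 × 55.2167 = 102703.062 s = 28.53 hours.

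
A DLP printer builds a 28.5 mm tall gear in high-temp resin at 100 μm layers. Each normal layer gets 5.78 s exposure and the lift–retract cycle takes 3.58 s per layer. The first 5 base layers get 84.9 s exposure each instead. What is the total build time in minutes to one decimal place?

51.1 minutes

Layer count = ceil(28.5 / 0.1) = 285.
Base layers = 5 × (84.9 + 3.58) = 442.4 s.
Regular layers = 280 × (5.78 + 3.58) = 2620.8 s.
Total = 442.4 + 2620.8 = 3063.2 s = 51.1 minutes.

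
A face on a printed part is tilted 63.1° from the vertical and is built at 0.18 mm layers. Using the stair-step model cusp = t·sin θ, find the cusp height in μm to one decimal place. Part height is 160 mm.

160.5 μm

Cusp = layer height × sin(63.1°) = 0.18 × 0.8918 = 0.160524 mm = 160.5 μm.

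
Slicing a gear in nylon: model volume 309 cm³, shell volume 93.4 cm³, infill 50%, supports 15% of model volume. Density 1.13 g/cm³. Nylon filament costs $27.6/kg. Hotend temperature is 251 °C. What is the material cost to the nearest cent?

$7.72

Interior volume = 309 − 93.4 = 215.6 cm³.
Infill volume = 0.50 × 215.6, so 107.8 cm³.
Support = 0.15 × 309 = 46.35 cm³.
Total printed volume: 93.4 + 107.8 + 46.35 → 247.55 cm³.
Mass = 247.55 × 1.13 = 279.7315 g.
At $27.6/kg: 279.7315/1000 × 27.6 = $7.72.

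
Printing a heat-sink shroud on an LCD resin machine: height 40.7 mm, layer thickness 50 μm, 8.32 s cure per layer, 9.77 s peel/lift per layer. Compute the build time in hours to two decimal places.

Number of layers: 40.7 / 0.05 → 814 (rounded up).
Each layer takes: 8.32 + 9.77 → 18.09 s.
Build time: 814 × 18.09 s = 14725.26 s, i.e. 4.09 hours.

4.09 hours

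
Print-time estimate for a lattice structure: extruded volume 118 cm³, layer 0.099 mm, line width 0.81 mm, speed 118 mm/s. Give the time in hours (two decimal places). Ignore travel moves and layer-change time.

3.46 hours

Line area = 0.099 × 0.81 = 0.08019 mm².
Path length: 118000 mm³ / 0.08019 mm² → 1471505.2 mm.
Time extruding = 1471505.2 / 118 = 12470.4 s.
That's 12470.4 s → 3.46 hours.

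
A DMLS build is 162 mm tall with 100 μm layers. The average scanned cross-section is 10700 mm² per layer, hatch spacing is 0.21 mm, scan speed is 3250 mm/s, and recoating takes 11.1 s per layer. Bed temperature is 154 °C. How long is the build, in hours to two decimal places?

Number of layers: 162 / 0.1 → 1620 (rounded up).
Per-layer scan distance: 10700 / 0.21 → 50952.4 mm.
Scan time per layer: 50952.4 / 3250 → 15.6777 s.
Layer cycle = 15.6777 + 11.1 = 26.7777 s.
Total: 1620 × 26.7777 s = 43379.874 s → 12.05 hours.

12.05 hours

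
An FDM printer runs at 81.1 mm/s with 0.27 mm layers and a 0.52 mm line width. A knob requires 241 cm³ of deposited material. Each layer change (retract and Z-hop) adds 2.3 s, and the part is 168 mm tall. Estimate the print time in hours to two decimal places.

Extrusion cross-section: 0.27 × 0.52 → 0.1404 mm².
Toolpath length = 241 cm³ / 0.1404 mm² = 241000 / 0.1404 = 1716524.2 mm.
Time extruding = 1716524.2 / 81.1 = 21165.5 s.
Number of layers: 168 / 0.27 → 623 (rounded up).
Non-print overhead = 623 × 2.3, so 1432.9 s.
Altogether 21165.5 + 1432.9 = 22598.4 s, i.e. 6.28 hours.

6.28 hours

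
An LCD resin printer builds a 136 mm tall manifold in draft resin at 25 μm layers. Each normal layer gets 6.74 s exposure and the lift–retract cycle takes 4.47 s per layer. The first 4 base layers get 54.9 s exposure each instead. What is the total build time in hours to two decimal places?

Layers = ⌈136/0.025⌉ = 5440.
Burn-in layers = 4 × (54.9 + 4.47), so 237.48 s.
Remaining layers = 5436 × (6.74 + 4.47) = 60937.56 s.
Total = 237.48 + 60937.56 = 61175.04 s = 16.99 hours.

16.99 hours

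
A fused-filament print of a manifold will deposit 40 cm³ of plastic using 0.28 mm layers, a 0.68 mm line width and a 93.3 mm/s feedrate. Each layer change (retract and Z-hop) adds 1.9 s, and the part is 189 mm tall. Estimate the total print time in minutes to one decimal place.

58.9 minutes

Line area = 0.28 × 0.68 = 0.1904 mm².
Path length: 40000 mm³ / 0.1904 mm² → 210084 mm.
Print-move time = 210084 / 93.3, so 2251.7 s.
Number of layers: 189 / 0.28 → 675 (rounded up).
Layer-change overhead: 675 × 1.9 → 1282.5 s.
Altogether 2251.7 + 1282.5 = 3534.2 s, i.e. 58.9 minutes.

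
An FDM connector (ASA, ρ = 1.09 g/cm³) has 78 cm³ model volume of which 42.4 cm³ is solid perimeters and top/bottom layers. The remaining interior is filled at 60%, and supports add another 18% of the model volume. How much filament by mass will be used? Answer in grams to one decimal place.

Interior volume: 78 − 42.4 → 35.6 cm³.
Infill deposited: 0.60 × 35.6 → 21.36 cm³.
Support: 0.18 × 78 → 14.04 cm³.
Deposited volume = 42.4 + 21.36 + 14.04, so 77.8 cm³.
Mass = 77.8 × 1.09 = 84.802 g.

84.8 g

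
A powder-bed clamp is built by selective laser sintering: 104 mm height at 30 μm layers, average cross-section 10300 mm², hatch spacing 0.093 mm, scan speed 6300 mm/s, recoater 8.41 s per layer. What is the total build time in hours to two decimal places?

25.03 hours

Layer count = ceil(104 / 0.03) = 3467.
Hatch length per layer = 10300 / 0.093 = 110752.7 mm.
Laser time per layer: 110752.7 / 6300 → 17.5798 s.
Per-layer time: 17.5798 + 8.41 → 25.9898 s.
Build time = 3467 × 25.9898 = 90106.6366 s = 25.03 hours.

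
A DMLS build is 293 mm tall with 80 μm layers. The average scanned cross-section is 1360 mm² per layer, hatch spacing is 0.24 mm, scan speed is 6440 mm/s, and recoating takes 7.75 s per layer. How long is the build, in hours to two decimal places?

8.78 hours

Number of layers: 293 / 0.08 → 3663 (rounded up).
Hatch length per layer = 1360 / 0.24 = 5666.7 mm.
Laser time per layer = 5666.7 / 6440, so 0.8799 s.
Time per layer: 0.8799 + 7.75 → 8.6299 s.
3663 layers × 8.6299 s/layer = 31611.3237 s, i.e. 8.78 hours.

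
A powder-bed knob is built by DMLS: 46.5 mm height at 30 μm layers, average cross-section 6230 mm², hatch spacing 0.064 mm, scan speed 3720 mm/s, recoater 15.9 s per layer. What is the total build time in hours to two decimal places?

18.11 hours

Number of layers: 46.5 / 0.03 → 1550 (rounded up).
Per-layer scan distance = 6230 / 0.064, so 97343.8 mm.
Scan time per layer = 97343.8 / 3720, so 26.1677 s.
Per-layer time: 26.1677 + 15.9 → 42.0677 s.
1550 layers × 42.0677 s/layer = 65204.935 s, i.e. 18.11 hours.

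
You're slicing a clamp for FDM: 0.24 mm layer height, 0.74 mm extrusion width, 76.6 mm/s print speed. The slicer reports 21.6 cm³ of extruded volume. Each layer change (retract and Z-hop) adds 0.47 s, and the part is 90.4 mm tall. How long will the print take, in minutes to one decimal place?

Bead cross-section = 0.24 × 0.74, so 0.1776 mm².
Path length: 21600 mm³ / 0.1776 mm² → 121621.6 mm.
Extrusion time = 121621.6 / 76.6 = 1587.7 s.
Layer count = ceil(90.4 / 0.24) = 377.
Non-print overhead: 377 × 0.47 → 177.19 s.
Altogether 1587.7 + 177.19 = 1764.89 s, i.e. 29.4 minutes.

29.4 minutes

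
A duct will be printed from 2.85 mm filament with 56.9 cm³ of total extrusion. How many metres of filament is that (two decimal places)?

8.92 m

Filament cross-section = π × (2.85/2)² = 6.3794 mm².
Length = 56.9 cm³ / 6.3794 mm² = 56900 / 6.3794 = 8919.33 mm = 8.92 m.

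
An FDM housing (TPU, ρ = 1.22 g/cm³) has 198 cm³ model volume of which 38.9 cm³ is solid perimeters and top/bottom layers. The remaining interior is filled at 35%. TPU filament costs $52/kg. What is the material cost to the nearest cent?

Interior volume = 198 − 38.9 = 159.1 cm³.
Infill deposited: 0.35 × 159.1 → 55.685 cm³.
Total extruded = 38.9 + 55.685 = 94.585 cm³.
Mass = 94.585 × 1.22, so 115.3937 g.
At $52/kg: 115.3937/1000 × 52 = $6.00.

$6.00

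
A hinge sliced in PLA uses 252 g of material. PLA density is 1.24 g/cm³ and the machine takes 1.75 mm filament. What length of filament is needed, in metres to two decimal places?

84.49 m

Extruded volume: 252/1.24 = 203.2258 cm³ (203225.8 mm³).
Filament cross-section = π × (1.75/2)² = 2.4053 mm².
Length = 203225.8 / 2.4053 = 84490.83 mm = 84.49 m.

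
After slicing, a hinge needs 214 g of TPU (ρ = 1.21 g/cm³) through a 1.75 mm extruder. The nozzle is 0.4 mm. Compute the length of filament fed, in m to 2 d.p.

73.53 m

Extruded volume: 214/1.21 = 176.8595 cm³ (176859.5 mm³).
A = π r² = π × 0.875² = 2.4053 mm².
Length = 176859.5 / 2.4053 = 73529.08 mm = 73.53 m.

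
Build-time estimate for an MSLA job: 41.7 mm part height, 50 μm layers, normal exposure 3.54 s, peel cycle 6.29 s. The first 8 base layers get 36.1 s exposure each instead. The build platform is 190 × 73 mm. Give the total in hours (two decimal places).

2.35 hours

Layers = ⌈41.7/0.05⌉ = 834.
Bottom layers: 8 × (36.1 + 6.29) → 339.12 s.
Normal layers: 826 × (3.54 + 6.29) → 8119.58 s.
Sum: 339.12 + 8119.58 = 8458.7 s → 2.35 hours.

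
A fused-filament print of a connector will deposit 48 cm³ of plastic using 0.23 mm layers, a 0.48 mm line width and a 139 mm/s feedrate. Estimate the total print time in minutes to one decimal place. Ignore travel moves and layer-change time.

52.1 minutes

Extrusion cross-section: 0.23 × 0.48 → 0.1104 mm².
Total extruded path = 48000/0.1104 = 434782.6 mm.
Time extruding: 434782.6 / 139 → 3127.9 s.
Converting: 3127.9 s = 52.1 minutes.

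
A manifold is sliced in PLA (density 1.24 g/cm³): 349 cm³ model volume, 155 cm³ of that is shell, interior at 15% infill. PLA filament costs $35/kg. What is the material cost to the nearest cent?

Volume inside the shell = 349 − 155 = 194 cm³.
Deposited infill = 0.15 × 194 = 29.1 cm³.
Total printed volume: 155 + 29.1 → 184.1 cm³.
Mass: 184.1 × 1.24 → 228.284 g.
Cost = 228.284 g / 1000 × $35/kg = $7.99.

$7.99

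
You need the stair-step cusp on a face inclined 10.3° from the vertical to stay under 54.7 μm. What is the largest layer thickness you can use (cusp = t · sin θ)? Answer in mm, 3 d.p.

0.306 mm

t = h_c / sin θ = 0.0547 / 0.1788 = 0.306 mm.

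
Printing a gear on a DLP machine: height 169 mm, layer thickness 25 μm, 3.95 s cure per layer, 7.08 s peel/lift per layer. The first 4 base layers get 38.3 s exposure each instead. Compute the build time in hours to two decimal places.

20.75 hours

Layers = ⌈169/0.025⌉ = 6760.
Base layers = 4 × (38.3 + 7.08), so 181.52 s.
Regular layers = 6756 × (3.95 + 7.08) = 74518.68 s.
Sum: 181.52 + 74518.68 = 74700.2 s → 20.75 hours.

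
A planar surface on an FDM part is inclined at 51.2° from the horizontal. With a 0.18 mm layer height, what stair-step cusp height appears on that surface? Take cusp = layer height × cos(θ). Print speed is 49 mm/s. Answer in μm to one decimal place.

112.8 μm

h_c = t·cos θ = 0.18 × 0.6266 = 0.112788 mm (112.8 μm).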